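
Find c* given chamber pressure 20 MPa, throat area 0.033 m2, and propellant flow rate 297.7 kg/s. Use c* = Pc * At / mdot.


c* = 20e6 * 0.033 / 297.7 = 2217 m/s

2217 m/s


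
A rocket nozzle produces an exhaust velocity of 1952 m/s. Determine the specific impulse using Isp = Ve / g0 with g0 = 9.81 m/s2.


Isp = Ve / g0 = 1952 / 9.81 = 199.0 s

199.0 s


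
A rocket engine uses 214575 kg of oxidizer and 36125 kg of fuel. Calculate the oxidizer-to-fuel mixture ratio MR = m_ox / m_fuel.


MR = 214575 / 36125 = 5.94

5.94


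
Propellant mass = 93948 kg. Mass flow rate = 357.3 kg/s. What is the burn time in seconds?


tb = 93948 / 357.3 = 262.9 s

262.9 s


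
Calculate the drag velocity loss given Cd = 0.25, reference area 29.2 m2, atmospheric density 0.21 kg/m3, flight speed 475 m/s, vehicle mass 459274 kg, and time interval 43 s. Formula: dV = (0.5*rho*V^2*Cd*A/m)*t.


D = 0.5 * 0.21 * 475^2 * 0.25 * 29.2 = 172941.56 N
a = 172941.56 / 459274 = 0.3766 m/s2
dV = 0.3766 * 43 = 16.2 m/s

16.2 m/s


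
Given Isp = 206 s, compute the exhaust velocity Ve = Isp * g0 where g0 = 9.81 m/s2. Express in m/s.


Ve = Isp * g0 = 206 * 9.81 = 2020.9 m/s

2020.9 m/s


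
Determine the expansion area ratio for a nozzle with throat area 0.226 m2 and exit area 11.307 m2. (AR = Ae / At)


AR = 11.307 / 0.226 = 50.0

50.0


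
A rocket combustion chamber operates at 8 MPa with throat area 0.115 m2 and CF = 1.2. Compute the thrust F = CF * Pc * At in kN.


F = 1.2 * 8e6 * 0.115 = 1.1040e+06 N = 1104.0 kN

1104.0 kN


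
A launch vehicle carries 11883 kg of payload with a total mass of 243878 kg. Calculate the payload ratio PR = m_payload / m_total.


PR = 11883 / 243878 = 0.0487

0.0487


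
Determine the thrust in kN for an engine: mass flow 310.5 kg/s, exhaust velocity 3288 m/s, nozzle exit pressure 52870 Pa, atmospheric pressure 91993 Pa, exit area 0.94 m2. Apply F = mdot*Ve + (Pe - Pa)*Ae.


F = 310.5 * 3288 + (52870 - 91993) * 0.94 = 984148.0 N = 984.1 kN

984.1 kN


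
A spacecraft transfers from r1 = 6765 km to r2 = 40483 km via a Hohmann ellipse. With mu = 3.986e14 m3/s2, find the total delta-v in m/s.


V1 = sqrt(mu/r1) = 7676.0 m/s
dV1 = V1*(sqrt(2*r2/(r1+r2)) - 1) = 2372.35 m/s
V2 = sqrt(mu/r2) = 3137.85 m/s
dV2 = V2*(1 - sqrt(2*r1/(r1+r2))) = 1458.7 m/s
Total dV = 3831 m/s

3831 m/s


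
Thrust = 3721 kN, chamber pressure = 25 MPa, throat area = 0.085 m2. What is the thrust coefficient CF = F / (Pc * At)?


CF = 3721000 / (25e6 * 0.085) = 1.75

1.75


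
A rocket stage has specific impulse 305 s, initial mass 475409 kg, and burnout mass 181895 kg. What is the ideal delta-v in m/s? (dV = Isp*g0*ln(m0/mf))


Ve = 305 * 9.81 = 2992.05 m/s
dV = 2992.05 * ln(475409/181895) = 2875 m/s

2875 m/s


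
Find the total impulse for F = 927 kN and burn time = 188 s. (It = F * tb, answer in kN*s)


It = 927 * 188 = 174276 kN*s

174276 kN*s


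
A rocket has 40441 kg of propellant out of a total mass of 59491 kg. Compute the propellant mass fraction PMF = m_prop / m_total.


PMF = 40441 / 59491 = 0.68

0.68


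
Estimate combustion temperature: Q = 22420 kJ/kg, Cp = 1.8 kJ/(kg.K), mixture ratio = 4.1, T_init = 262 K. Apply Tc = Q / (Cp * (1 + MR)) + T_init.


Tc = 22420 / (1.8 * (1 + 4.1)) + 262 = 2704 K

2704 K


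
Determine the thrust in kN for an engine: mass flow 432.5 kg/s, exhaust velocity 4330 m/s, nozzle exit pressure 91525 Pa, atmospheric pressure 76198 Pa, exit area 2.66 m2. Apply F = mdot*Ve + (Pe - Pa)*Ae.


F = 432.5 * 4330 + (91525 - 76198) * 2.66 = 1.9135e+06 N = 1913.5 kN

1913.5 kN


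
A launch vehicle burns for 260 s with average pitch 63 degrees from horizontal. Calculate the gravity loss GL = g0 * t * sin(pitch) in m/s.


GL = 9.81 * 260 * sin(63 deg) = 2273 m/s

2273 m/s


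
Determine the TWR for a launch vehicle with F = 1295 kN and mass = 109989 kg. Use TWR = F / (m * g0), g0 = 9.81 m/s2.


TWR = 1295000 / (109989 * 9.81) = 1.2

1.2


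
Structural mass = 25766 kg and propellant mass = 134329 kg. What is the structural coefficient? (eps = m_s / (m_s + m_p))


eps = 25766 / (25766 + 134329) = 0.1609

0.1609


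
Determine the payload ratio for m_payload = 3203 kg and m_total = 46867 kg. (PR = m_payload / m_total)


PR = 3203 / 46867 = 0.0683

0.0683


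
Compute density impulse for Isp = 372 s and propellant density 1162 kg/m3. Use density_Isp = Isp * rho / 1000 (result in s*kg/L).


rho*Isp = 372 * 1162 / 1000 = 432 s*kg/L

432 s*kg/L


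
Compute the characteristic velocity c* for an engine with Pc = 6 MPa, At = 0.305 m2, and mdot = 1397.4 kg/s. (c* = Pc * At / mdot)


c* = 6e6 * 0.305 / 1397.4 = 1310 m/s

1310 m/s


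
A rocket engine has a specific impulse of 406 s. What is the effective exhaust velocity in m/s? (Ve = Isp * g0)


Ve = Isp * g0 = 406 * 9.81 = 3982.9 m/s

3982.9 m/s


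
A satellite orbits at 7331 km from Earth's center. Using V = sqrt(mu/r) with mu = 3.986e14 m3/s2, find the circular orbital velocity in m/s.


V = sqrt(3.986e14 / 7331000) = 7374 m/s

7374 m/s


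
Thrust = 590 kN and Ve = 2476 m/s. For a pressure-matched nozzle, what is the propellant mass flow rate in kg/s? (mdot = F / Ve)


mdot = F / Ve = 590000 / 2476 = 238.3 kg/s

238.3 kg/s


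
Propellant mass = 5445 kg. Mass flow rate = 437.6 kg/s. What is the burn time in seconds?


tb = 5445 / 437.6 = 12.4 s

12.4 s


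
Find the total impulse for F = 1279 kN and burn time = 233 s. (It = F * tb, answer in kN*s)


It = 1279 * 233 = 298007 kN*s

298007 kN*s


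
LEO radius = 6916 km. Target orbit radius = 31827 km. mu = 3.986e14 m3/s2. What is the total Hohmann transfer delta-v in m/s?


V1 = sqrt(mu/r1) = 7591.74 m/s
dV1 = V1*(sqrt(2*r2/(r1+r2)) - 1) = 2139.26 m/s
V2 = sqrt(mu/r2) = 3538.92 m/s
dV2 = V2*(1 - sqrt(2*r1/(r1+r2))) = 1424.38 m/s
Total dV = 3564 m/s

3564 m/s


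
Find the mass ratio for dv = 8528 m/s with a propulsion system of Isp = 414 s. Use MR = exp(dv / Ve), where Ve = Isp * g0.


Ve = 414 * 9.81 = 4061.34 m/s
MR = exp(8528 / 4061.34) = 8.165

8.165


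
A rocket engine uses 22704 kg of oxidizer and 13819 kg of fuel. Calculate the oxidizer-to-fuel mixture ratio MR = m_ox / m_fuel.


MR = 22704 / 13819 = 1.64

1.64


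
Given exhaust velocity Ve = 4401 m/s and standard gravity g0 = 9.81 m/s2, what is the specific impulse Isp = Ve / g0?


Isp = Ve / g0 = 4401 / 9.81 = 448.6 s

448.6 s


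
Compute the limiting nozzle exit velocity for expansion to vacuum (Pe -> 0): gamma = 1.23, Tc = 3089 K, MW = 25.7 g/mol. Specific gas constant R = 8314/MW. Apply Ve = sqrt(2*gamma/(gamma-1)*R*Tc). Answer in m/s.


R = 8314 / 25.7 = 323.5 J/(kg.K)
Ve = sqrt(2 * 1.23 / (1.23 - 1) * 323.5 * 3089) = 3269 m/s

3269 m/s


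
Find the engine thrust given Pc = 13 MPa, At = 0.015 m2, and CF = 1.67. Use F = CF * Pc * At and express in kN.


F = 1.67 * 13e6 * 0.015 = 325650.0 N = 325.6 kN

325.6 kN


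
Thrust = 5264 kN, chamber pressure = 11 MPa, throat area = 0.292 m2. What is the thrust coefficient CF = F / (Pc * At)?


CF = 5264000 / (11e6 * 0.292) = 1.64

1.64


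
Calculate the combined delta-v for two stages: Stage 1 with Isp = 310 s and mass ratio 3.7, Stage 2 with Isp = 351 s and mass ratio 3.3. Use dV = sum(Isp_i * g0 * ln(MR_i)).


dV1 = 310 * 9.81 * ln(3.7) = 3978.8 m/s
dV2 = 351 * 9.81 * ln(3.3) = 4111.0 m/s
Total dV = 3978.8 + 4111.0 = 8089.8 m/s ~ 8090 m/s

8090 m/s


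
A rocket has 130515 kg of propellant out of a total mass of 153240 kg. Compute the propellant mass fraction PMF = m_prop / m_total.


PMF = 130515 / 153240 = 0.852

0.852


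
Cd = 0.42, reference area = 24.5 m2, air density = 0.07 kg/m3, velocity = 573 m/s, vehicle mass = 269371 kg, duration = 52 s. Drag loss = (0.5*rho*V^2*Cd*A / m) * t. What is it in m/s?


D = 0.5 * 0.07 * 573^2 * 0.42 * 24.5 = 118247.69 N
a = 118247.69 / 269371 = 0.439 m/s2
dV = 0.439 * 52 = 22.8 m/s

22.8 m/s


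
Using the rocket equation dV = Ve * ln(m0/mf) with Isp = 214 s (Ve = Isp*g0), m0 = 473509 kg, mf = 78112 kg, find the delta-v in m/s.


Ve = 214 * 9.81 = 2099.34 m/s
dV = 2099.34 * ln(473509/78112) = 3783 m/s

3783 m/s


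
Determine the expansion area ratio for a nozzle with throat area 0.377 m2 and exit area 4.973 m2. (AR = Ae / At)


AR = 4.973 / 0.377 = 13.2

13.2


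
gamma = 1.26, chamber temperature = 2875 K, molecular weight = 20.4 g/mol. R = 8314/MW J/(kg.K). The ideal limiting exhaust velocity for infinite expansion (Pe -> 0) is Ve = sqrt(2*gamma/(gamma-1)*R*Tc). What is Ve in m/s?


R = 8314 / 20.4 = 407.55 J/(kg.K)
Ve = sqrt(2 * 1.26 / (1.26 - 1) * 407.55 * 2875) = 3370 m/s

3370 m/s


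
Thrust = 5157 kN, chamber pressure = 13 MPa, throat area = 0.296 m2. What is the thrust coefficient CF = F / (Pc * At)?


CF = 5157000 / (13e6 * 0.296) = 1.34

1.34


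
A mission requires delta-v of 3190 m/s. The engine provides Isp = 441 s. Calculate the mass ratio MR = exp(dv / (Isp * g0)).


Ve = 441 * 9.81 = 4326.21 m/s
MR = exp(3190 / 4326.21) = 2.09

2.09


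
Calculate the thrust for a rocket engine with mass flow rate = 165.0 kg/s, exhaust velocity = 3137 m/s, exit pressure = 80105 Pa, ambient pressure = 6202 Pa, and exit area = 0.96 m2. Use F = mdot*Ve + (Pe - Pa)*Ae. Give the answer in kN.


F = 165.0 * 3137 + (80105 - 6202) * 0.96 = 588552.0 N = 588.6 kN

588.6 kN


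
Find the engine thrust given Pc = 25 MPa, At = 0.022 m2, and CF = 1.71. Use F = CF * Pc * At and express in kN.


F = 1.71 * 25e6 * 0.022 = 940500.0 N = 940.5 kN

940.5 kN


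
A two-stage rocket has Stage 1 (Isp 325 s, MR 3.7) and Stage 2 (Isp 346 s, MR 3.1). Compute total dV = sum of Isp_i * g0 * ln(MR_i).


dV1 = 325 * 9.81 * ln(3.7) = 4171.3 m/s
dV2 = 346 * 9.81 * ln(3.1) = 3840.3 m/s
Total dV = 4171.3 + 3840.3 = 8011.6 m/s ~ 8012 m/s

8012 m/s


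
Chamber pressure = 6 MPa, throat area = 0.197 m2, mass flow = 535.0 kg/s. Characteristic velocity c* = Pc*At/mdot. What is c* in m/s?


c* = 6e6 * 0.197 / 535.0 = 2209 m/s

2209 m/s


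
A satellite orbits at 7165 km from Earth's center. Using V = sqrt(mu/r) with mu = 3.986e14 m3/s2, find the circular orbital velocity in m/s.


V = sqrt(3.986e14 / 7165000) = 7459 m/s

7459 m/s


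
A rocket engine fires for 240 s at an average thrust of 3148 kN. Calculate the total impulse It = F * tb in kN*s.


It = 3148 * 240 = 755520 kN*s

755520 kN*s


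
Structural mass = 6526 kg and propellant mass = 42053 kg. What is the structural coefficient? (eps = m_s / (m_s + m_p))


eps = 6526 / (6526 + 42053) = 0.1343

0.1343


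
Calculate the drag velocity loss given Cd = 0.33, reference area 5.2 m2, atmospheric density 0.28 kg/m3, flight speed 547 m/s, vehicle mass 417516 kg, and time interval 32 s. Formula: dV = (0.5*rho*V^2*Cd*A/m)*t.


D = 0.5 * 0.28 * 547^2 * 0.33 * 5.2 = 71881.97 N
a = 71881.97 / 417516 = 0.1722 m/s2
dV = 0.1722 * 32 = 5.5 m/s

5.5 m/s


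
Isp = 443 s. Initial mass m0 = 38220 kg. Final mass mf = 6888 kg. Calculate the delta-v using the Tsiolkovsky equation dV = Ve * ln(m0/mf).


Ve = 443 * 9.81 = 4345.83 m/s
dV = 4345.83 * ln(38220/6888) = 7447 m/s

7447 m/s


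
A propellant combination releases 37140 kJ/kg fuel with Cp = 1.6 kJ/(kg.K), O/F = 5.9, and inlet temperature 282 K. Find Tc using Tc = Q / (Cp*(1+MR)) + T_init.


Tc = 37140 / (1.6 * (1 + 5.9)) + 282 = 3646 K

3646 K


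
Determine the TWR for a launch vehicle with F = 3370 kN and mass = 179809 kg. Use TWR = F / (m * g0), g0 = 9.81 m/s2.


TWR = 3370000 / (179809 * 9.81) = 1.91

1.91


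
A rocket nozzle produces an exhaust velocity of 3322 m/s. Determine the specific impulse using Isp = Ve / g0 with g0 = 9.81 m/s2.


Isp = Ve / g0 = 3322 / 9.81 = 338.6 s

338.6 s


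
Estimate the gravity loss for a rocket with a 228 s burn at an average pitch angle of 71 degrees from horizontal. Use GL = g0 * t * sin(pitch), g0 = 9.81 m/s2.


GL = 9.81 * 228 * sin(71 deg) = 2115 m/s

2115 m/s


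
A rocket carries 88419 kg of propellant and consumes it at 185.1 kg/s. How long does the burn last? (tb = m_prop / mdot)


tb = 88419 / 185.1 = 477.7 s

477.7 s


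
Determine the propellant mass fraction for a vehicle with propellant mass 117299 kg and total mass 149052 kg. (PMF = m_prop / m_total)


PMF = 117299 / 149052 = 0.787

0.787


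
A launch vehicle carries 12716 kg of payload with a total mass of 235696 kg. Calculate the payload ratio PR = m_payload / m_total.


PR = 12716 / 235696 = 0.054

0.054


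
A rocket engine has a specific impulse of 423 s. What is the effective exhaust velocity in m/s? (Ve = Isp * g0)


Ve = Isp * g0 = 423 * 9.81 = 4149.6 m/s

4149.6 m/s


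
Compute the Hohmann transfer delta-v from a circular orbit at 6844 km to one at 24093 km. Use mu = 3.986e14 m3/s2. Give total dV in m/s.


V1 = sqrt(mu/r1) = 7631.57 m/s
dV1 = V1*(sqrt(2*r2/(r1+r2)) - 1) = 1892.78 m/s
V2 = sqrt(mu/r2) = 4067.46 m/s
dV2 = V2*(1 - sqrt(2*r1/(r1+r2))) = 1361.92 m/s
Total dV = 3255 m/s

3255 m/s


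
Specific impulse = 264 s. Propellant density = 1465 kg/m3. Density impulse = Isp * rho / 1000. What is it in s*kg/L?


rho*Isp = 264 * 1465 / 1000 = 387 s*kg/L

387 s*kg/L


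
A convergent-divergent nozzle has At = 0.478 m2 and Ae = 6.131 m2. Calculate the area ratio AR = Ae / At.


AR = 6.131 / 0.478 = 12.8

12.8


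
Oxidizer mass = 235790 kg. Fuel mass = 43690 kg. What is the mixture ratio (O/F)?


MR = 235790 / 43690 = 5.4

5.4


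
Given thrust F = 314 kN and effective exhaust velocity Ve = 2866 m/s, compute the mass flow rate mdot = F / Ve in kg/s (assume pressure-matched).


mdot = F / Ve = 314000 / 2866 = 109.6 kg/s

109.6 kg/s


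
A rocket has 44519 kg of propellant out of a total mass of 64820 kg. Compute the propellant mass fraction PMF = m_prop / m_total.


PMF = 44519 / 64820 = 0.687

0.687


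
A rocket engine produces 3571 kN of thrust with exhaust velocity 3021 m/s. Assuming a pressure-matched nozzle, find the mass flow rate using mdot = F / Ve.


mdot = F / Ve = 3571000 / 3021 = 1182.1 kg/s

1182.1 kg/s


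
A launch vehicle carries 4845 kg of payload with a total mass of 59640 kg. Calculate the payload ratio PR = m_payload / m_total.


PR = 4845 / 59640 = 0.0812

0.0812


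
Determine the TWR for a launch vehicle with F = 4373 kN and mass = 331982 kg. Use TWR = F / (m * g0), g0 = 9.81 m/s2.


TWR = 4373000 / (331982 * 9.81) = 1.34

1.34


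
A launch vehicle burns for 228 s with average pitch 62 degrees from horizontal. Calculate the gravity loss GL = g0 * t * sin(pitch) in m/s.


GL = 9.81 * 228 * sin(62 deg) = 1975 m/s

1975 m/s


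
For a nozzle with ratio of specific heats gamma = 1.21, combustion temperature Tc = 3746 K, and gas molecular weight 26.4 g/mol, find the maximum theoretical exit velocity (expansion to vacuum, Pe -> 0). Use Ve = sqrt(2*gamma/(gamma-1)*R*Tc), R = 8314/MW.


R = 8314 / 26.4 = 314.92 J/(kg.K)
Ve = sqrt(2 * 1.21 / (1.21 - 1) * 314.92 * 3746) = 3687 m/s

3687 m/s


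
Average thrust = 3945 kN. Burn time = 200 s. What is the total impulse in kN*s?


It = 3945 * 200 = 789000 kN*s

789000 kN*s


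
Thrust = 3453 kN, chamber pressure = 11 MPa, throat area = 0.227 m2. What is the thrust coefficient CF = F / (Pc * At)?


CF = 3453000 / (11e6 * 0.227) = 1.38

1.38


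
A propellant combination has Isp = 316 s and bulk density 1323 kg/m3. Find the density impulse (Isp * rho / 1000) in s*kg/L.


rho*Isp = 316 * 1323 / 1000 = 418 s*kg/L

418 s*kg/L


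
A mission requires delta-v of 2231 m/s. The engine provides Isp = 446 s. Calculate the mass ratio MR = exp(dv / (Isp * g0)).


Ve = 446 * 9.81 = 4375.26 m/s
MR = exp(2231 / 4375.26) = 1.665

1.665


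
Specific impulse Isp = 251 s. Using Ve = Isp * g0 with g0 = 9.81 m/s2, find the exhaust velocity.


Ve = Isp * g0 = 251 * 9.81 = 2462.3 m/s

2462.3 m/s


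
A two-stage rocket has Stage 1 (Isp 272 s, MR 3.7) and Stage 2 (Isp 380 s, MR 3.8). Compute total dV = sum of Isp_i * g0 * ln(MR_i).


dV1 = 272 * 9.81 * ln(3.7) = 3491.1 m/s
dV2 = 380 * 9.81 * ln(3.8) = 4976.6 m/s
Total dV = 3491.1 + 4976.6 = 8467.7 m/s ~ 8468 m/s

8468 m/s


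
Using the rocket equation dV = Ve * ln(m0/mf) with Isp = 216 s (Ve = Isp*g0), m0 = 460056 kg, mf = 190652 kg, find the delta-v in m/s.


Ve = 216 * 9.81 = 2118.96 m/s
dV = 2118.96 * ln(460056/190652) = 1867 m/s

1867 m/s


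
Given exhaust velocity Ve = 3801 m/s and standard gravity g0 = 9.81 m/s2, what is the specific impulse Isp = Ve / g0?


Isp = Ve / g0 = 3801 / 9.81 = 387.5 s

387.5 s


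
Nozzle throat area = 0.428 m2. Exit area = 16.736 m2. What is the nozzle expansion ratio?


AR = 16.736 / 0.428 = 39.1

39.1


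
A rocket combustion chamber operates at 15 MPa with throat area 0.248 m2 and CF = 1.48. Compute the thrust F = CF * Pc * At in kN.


F = 1.48 * 15e6 * 0.248 = 5.5056e+06 N = 5505.6 kN

5505.6 kN


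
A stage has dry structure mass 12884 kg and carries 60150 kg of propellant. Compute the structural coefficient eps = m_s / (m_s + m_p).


eps = 12884 / (12884 + 60150) = 0.1764

0.1764


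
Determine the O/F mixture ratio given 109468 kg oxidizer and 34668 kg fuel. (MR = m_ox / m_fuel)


MR = 109468 / 34668 = 3.16

3.16


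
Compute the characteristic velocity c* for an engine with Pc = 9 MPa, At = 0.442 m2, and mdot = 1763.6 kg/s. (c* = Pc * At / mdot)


c* = 9e6 * 0.442 / 1763.6 = 2256 m/s

2256 m/s


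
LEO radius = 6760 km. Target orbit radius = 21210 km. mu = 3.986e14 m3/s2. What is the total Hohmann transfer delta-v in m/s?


V1 = sqrt(mu/r1) = 7678.83 m/s
dV1 = V1*(sqrt(2*r2/(r1+r2)) - 1) = 1777.75 m/s
V2 = sqrt(mu/r2) = 4335.09 m/s
dV2 = V2*(1 - sqrt(2*r1/(r1+r2))) = 1321.11 m/s
Total dV = 3099 m/s

3099 m/s


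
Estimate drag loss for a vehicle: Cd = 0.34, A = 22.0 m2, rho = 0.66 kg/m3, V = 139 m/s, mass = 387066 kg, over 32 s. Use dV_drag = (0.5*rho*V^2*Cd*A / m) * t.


D = 0.5 * 0.66 * 139^2 * 0.34 * 22.0 = 47691.96 N
a = 47691.96 / 387066 = 0.1232 m/s2
dV = 0.1232 * 32 = 3.9 m/s

3.9 m/s


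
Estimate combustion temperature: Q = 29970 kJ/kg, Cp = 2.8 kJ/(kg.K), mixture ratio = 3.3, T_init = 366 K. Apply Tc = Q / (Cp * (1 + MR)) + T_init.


Tc = 29970 / (2.8 * (1 + 3.3)) + 366 = 2855 K

2855 K


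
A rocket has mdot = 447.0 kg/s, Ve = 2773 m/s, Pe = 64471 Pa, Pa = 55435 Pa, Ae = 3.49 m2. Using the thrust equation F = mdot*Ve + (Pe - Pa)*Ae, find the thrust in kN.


F = 447.0 * 2773 + (64471 - 55435) * 3.49 = 1.2711e+06 N = 1271.1 kN

1271.1 kN


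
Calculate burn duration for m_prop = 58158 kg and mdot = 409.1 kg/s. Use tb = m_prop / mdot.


tb = 58158 / 409.1 = 142.2 s

142.2 s


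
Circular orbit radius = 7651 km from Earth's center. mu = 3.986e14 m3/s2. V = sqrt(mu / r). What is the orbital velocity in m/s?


V = sqrt(3.986e14 / 7651000) = 7218 m/s

7218 m/s


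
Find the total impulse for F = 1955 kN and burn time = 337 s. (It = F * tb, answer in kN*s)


It = 1955 * 337 = 658835 kN*s

658835 kN*s


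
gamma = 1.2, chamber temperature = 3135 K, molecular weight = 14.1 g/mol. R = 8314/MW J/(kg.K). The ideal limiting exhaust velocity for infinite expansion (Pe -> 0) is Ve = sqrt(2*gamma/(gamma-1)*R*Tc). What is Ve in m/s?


R = 8314 / 14.1 = 589.65 J/(kg.K)
Ve = sqrt(2 * 1.2 / (1.2 - 1) * 589.65 * 3135) = 4710 m/s

4710 m/s


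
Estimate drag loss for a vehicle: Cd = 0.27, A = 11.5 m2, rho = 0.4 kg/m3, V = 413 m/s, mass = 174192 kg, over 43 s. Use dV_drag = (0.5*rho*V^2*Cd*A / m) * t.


D = 0.5 * 0.4 * 413^2 * 0.27 * 11.5 = 105923.35 N
a = 105923.35 / 174192 = 0.6081 m/s2
dV = 0.6081 * 43 = 26.1 m/s

26.1 m/s


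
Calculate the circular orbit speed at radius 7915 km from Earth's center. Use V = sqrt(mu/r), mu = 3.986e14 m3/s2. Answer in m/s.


V = sqrt(3.986e14 / 7915000) = 7096 m/s

7096 m/s


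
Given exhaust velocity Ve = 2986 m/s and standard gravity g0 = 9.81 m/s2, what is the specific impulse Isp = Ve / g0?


Isp = Ve / g0 = 2986 / 9.81 = 304.4 s

304.4 s


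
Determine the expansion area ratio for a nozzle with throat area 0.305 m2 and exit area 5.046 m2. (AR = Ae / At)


AR = 5.046 / 0.305 = 16.5

16.5


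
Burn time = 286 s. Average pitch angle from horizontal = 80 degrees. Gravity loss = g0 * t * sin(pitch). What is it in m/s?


GL = 9.81 * 286 * sin(80 deg) = 2763 m/s

2763 m/s


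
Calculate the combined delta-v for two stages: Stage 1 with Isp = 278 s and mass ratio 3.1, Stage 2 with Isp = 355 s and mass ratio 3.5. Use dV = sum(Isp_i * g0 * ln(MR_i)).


dV1 = 278 * 9.81 * ln(3.1) = 3085.5 m/s
dV2 = 355 * 9.81 * ln(3.5) = 4362.8 m/s
Total dV = 3085.5 + 4362.8 = 7448.3 m/s ~ 7448 m/s

7448 m/s


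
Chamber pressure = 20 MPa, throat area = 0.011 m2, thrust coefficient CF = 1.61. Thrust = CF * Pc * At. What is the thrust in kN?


F = 1.61 * 20e6 * 0.011 = 354200.0 N = 354.2 kN

354.2 kN


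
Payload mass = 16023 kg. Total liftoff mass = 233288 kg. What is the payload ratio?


PR = 16023 / 233288 = 0.0687

0.0687


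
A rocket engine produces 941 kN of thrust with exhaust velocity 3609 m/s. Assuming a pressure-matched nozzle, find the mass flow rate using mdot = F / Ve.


mdot = F / Ve = 941000 / 3609 = 260.7 kg/s

260.7 kg/s


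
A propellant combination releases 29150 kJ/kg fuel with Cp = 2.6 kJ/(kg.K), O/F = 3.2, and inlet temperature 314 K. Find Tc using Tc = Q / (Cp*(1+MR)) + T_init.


Tc = 29150 / (2.6 * (1 + 3.2)) + 314 = 2983 K

2983 K


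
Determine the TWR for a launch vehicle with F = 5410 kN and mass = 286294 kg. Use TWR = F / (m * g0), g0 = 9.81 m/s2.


TWR = 5410000 / (286294 * 9.81) = 1.93

1.93


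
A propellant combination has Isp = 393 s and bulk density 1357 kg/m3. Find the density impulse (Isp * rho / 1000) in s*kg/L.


rho*Isp = 393 * 1357 / 1000 = 533 s*kg/L

533 s*kg/L


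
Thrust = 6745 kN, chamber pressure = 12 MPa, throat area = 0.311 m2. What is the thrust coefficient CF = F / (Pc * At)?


CF = 6745000 / (12e6 * 0.311) = 1.81

1.81


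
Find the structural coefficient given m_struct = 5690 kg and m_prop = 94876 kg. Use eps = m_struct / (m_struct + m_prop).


eps = 5690 / (5690 + 94876) = 0.0566

0.0566


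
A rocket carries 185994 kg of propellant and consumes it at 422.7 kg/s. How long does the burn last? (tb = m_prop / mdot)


tb = 185994 / 422.7 = 440.0 s

440.0 s


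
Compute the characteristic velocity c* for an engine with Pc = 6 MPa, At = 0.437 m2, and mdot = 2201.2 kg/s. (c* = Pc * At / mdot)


c* = 6e6 * 0.437 / 2201.2 = 1191 m/s

1191 m/s


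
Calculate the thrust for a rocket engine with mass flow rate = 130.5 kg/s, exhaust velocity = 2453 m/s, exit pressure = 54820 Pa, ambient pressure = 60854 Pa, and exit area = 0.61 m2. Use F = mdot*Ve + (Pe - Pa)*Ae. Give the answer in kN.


F = 130.5 * 2453 + (54820 - 60854) * 0.61 = 316436.0 N = 316.4 kN

316.4 kN


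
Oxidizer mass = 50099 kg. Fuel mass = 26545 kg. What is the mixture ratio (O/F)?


MR = 50099 / 26545 = 1.89

1.89


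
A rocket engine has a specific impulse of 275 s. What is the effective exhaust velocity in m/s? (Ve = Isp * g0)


Ve = Isp * g0 = 275 * 9.81 = 2697.8 m/s

2697.8 m/s


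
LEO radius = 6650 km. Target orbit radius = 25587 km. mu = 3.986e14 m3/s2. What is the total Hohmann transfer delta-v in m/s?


V1 = sqrt(mu/r1) = 7742.08 m/s
dV1 = V1*(sqrt(2*r2/(r1+r2)) - 1) = 2012.42 m/s
V2 = sqrt(mu/r2) = 3946.93 m/s
dV2 = V2*(1 - sqrt(2*r1/(r1+r2))) = 1411.75 m/s
Total dV = 3424 m/s

3424 m/s


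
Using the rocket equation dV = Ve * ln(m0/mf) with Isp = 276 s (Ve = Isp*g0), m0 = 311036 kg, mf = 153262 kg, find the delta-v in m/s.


Ve = 276 * 9.81 = 2707.56 m/s
dV = 2707.56 * ln(311036/153262) = 1916 m/s

1916 m/s


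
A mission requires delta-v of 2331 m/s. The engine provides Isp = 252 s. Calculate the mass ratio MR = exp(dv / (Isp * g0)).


Ve = 252 * 9.81 = 2472.12 m/s
MR = exp(2331 / 2472.12) = 2.567

2.567


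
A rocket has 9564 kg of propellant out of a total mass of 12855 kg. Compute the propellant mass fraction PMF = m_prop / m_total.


PMF = 9564 / 12855 = 0.744

0.744


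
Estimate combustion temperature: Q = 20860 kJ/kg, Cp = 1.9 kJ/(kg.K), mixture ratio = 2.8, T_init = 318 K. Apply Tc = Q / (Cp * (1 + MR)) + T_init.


Tc = 20860 / (1.9 * (1 + 2.8)) + 318 = 3207 K

3207 K


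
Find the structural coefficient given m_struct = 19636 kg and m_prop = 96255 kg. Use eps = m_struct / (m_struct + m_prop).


eps = 19636 / (19636 + 96255) = 0.1694

0.1694


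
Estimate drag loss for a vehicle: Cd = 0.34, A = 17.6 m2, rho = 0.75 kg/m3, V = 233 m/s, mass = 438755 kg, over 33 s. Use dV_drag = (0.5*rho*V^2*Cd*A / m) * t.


D = 0.5 * 0.75 * 233^2 * 0.34 * 17.6 = 121824.52 N
a = 121824.52 / 438755 = 0.2777 m/s2
dV = 0.2777 * 33 = 9.2 m/s

9.2 m/s


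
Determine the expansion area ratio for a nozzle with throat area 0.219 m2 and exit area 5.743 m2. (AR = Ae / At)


AR = 5.743 / 0.219 = 26.2

26.2


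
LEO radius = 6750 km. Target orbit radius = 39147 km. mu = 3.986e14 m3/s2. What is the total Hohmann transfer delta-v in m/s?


V1 = sqrt(mu/r1) = 7684.52 m/s
dV1 = V1*(sqrt(2*r2/(r1+r2)) - 1) = 2352.13 m/s
V2 = sqrt(mu/r2) = 3190.95 m/s
dV2 = V2*(1 - sqrt(2*r1/(r1+r2))) = 1460.36 m/s
Total dV = 3812 m/s

3812 m/s


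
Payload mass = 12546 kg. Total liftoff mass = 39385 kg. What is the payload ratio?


PR = 12546 / 39385 = 0.3185

0.3185


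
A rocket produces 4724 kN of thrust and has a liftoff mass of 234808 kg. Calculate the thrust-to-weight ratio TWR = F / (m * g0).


TWR = 4724000 / (234808 * 9.81) = 2.05

2.05


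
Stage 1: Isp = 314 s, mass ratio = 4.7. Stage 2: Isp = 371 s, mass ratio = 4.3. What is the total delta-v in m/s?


dV1 = 314 * 9.81 * ln(4.7) = 4767.0 m/s
dV2 = 371 * 9.81 * ln(4.3) = 5308.6 m/s
Total dV = 4767.0 + 5308.6 = 10075.6 m/s ~ 10076 m/s

10076 m/s


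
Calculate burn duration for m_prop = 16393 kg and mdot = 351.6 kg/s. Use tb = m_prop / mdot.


tb = 16393 / 351.6 = 46.6 s

46.6 s


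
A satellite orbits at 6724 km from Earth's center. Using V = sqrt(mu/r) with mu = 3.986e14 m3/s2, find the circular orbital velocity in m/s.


V = sqrt(3.986e14 / 6724000) = 7699 m/s

7699 m/s


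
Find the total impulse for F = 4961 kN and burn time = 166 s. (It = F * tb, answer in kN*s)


It = 4961 * 166 = 823526 kN*s

823526 kN*s


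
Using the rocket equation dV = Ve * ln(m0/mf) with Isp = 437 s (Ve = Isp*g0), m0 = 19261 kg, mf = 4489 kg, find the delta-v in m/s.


Ve = 437 * 9.81 = 4286.97 m/s
dV = 4286.97 * ln(19261/4489) = 6244 m/s

6244 m/s


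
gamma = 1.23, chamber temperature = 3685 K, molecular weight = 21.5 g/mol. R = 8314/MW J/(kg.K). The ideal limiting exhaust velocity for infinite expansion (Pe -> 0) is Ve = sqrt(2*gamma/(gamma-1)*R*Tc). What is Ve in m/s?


R = 8314 / 21.5 = 386.7 J/(kg.K)
Ve = sqrt(2 * 1.23 / (1.23 - 1) * 386.7 * 3685) = 3904 m/s

3904 m/s


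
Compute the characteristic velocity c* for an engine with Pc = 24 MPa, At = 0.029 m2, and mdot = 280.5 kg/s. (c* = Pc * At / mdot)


c* = 24e6 * 0.029 / 280.5 = 2481 m/s

2481 m/s


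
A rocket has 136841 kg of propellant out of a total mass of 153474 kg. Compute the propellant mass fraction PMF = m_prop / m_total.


PMF = 136841 / 153474 = 0.892

0.892


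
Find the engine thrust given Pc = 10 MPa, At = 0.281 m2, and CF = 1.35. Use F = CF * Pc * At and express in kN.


F = 1.35 * 10e6 * 0.281 = 3.7935e+06 N = 3793.5 kN

3793.5 kN


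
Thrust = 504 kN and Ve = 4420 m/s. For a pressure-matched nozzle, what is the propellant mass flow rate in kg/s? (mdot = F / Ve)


mdot = F / Ve = 504000 / 4420 = 114.0 kg/s

114.0 kg/s


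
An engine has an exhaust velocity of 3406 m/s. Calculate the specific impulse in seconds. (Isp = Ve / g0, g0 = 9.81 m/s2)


Isp = Ve / g0 = 3406 / 9.81 = 347.2 s

347.2 s


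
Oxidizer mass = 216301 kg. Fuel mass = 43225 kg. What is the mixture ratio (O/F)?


MR = 216301 / 43225 = 5.0

5.0


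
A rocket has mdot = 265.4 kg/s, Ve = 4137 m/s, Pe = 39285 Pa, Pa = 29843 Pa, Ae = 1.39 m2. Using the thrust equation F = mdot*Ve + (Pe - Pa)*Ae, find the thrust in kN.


F = 265.4 * 4137 + (39285 - 29843) * 1.39 = 1.1111e+06 N = 1111.1 kN

1111.1 kN


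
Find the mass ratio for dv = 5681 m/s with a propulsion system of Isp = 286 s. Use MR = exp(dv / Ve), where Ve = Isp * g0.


Ve = 286 * 9.81 = 2805.66 m/s
MR = exp(5681 / 2805.66) = 7.575

7.575


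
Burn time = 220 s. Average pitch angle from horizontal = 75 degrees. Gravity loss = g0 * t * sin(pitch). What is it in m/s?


GL = 9.81 * 220 * sin(75 deg) = 2085 m/s

2085 m/s


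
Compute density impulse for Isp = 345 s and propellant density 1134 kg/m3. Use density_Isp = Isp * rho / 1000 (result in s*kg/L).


rho*Isp = 345 * 1134 / 1000 = 391 s*kg/L

391 s*kg/L


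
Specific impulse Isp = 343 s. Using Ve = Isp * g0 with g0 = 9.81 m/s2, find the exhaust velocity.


Ve = Isp * g0 = 343 * 9.81 = 3364.8 m/s

3364.8 m/s


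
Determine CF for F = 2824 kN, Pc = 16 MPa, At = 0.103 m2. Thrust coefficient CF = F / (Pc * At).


CF = 2824000 / (16e6 * 0.103) = 1.71

1.71


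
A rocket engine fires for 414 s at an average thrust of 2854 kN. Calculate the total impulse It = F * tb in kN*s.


It = 2854 * 414 = 1181556 kN*s

1181556 kN*s


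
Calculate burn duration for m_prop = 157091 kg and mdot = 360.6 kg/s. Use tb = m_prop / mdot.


tb = 157091 / 360.6 = 435.6 s

435.6 s


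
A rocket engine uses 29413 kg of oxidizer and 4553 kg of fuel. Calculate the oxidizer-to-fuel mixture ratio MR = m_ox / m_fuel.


MR = 29413 / 4553 = 6.46

6.46


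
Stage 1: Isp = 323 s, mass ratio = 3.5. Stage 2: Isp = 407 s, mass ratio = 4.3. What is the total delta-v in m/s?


dV1 = 323 * 9.81 * ln(3.5) = 3969.5 m/s
dV2 = 407 * 9.81 * ln(4.3) = 5823.8 m/s
Total dV = 3969.5 + 5823.8 = 9793.3 m/s ~ 9793 m/s

9793 m/s


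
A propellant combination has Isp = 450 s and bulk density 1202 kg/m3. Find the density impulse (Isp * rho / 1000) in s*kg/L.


rho*Isp = 450 * 1202 / 1000 = 541 s*kg/L

541 s*kg/L


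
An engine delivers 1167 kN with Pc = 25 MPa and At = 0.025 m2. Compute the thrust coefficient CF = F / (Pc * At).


CF = 1167000 / (25e6 * 0.025) = 1.87

1.87


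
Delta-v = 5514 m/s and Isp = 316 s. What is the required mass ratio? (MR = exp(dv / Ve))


Ve = 316 * 9.81 = 3099.96 m/s
MR = exp(5514 / 3099.96) = 5.922

5.922


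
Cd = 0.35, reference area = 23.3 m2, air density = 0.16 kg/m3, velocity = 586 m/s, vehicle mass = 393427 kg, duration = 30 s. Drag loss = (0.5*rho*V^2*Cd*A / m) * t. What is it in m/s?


D = 0.5 * 0.16 * 586^2 * 0.35 * 23.3 = 224031.55 N
a = 224031.55 / 393427 = 0.5694 m/s2
dV = 0.5694 * 30 = 17.1 m/s

17.1 m/s


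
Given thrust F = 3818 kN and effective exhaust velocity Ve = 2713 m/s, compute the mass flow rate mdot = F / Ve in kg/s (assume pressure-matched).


mdot = F / Ve = 3818000 / 2713 = 1407.3 kg/s

1407.3 kg/s


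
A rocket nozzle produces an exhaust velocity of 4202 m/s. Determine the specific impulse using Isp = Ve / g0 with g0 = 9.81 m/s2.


Isp = Ve / g0 = 4202 / 9.81 = 428.3 s

428.3 s


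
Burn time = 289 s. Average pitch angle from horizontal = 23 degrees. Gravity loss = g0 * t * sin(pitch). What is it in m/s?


GL = 9.81 * 289 * sin(23 deg) = 1108 m/s

1108 m/s


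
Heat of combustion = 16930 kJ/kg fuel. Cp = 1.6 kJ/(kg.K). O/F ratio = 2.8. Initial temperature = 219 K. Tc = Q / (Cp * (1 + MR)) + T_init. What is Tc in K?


Tc = 16930 / (1.6 * (1 + 2.8)) + 219 = 3004 K

3004 K


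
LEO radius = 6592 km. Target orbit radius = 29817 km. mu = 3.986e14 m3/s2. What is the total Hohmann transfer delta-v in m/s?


V1 = sqrt(mu/r1) = 7776.07 m/s
dV1 = V1*(sqrt(2*r2/(r1+r2)) - 1) = 2175.76 m/s
V2 = sqrt(mu/r2) = 3656.26 m/s
dV2 = V2*(1 - sqrt(2*r1/(r1+r2))) = 1456.09 m/s
Total dV = 3632 m/s

3632 m/s


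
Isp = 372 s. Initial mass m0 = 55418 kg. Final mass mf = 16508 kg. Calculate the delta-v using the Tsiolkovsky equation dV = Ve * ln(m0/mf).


Ve = 372 * 9.81 = 3649.32 m/s
dV = 3649.32 * ln(55418/16508) = 4420 m/s

4420 m/s


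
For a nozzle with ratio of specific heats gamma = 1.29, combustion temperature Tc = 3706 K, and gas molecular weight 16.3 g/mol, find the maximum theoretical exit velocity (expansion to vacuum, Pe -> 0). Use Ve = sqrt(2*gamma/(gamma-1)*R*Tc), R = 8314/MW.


R = 8314 / 16.3 = 510.06 J/(kg.K)
Ve = sqrt(2 * 1.29 / (1.29 - 1) * 510.06 * 3706) = 4101 m/s

4101 m/s


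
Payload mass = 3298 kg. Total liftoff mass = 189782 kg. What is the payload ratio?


PR = 3298 / 189782 = 0.0174

0.0174


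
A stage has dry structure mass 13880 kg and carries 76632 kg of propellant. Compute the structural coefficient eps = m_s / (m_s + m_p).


eps = 13880 / (13880 + 76632) = 0.1533

0.1533


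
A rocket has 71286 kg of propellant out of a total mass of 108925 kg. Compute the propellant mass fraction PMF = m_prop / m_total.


PMF = 71286 / 108925 = 0.654

0.654


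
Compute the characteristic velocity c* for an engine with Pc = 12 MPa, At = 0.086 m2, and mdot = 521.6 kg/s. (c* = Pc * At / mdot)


c* = 12e6 * 0.086 / 521.6 = 1979 m/s

1979 m/s


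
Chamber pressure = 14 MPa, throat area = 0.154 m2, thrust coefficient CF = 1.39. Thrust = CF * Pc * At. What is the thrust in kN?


F = 1.39 * 14e6 * 0.154 = 2.9968e+06 N = 2996.8 kN

2996.8 kN


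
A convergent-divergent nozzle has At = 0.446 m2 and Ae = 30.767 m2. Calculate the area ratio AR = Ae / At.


AR = 30.767 / 0.446 = 69.0

69.0


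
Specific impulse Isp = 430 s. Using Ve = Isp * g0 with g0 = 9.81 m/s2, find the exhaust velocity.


Ve = Isp * g0 = 430 * 9.81 = 4218.3 m/s

4218.3 m/s


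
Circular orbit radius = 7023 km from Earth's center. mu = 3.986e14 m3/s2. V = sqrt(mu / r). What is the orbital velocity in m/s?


V = sqrt(3.986e14 / 7023000) = 7534 m/s

7534 m/s


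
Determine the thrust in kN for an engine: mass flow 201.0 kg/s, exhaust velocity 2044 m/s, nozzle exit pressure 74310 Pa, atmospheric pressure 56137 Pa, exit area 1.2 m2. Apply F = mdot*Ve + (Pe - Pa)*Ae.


F = 201.0 * 2044 + (74310 - 56137) * 1.2 = 432652.0 N = 432.7 kN

432.7 kN


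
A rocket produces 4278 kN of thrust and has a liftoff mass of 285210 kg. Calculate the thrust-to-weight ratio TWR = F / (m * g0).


TWR = 4278000 / (285210 * 9.81) = 1.53

1.53


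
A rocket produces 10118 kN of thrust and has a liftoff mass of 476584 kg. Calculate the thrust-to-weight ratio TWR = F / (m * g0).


TWR = 10118000 / (476584 * 9.81) = 2.16

2.16


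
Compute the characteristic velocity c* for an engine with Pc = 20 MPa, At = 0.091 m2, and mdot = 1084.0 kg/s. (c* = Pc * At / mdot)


c* = 20e6 * 0.091 / 1084.0 = 1679 m/s

1679 m/s


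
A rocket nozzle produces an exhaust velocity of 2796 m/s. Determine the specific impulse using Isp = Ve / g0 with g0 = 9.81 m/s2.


Isp = Ve / g0 = 2796 / 9.81 = 285.0 s

285.0 s


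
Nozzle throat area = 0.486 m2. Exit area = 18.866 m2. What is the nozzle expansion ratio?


AR = 18.866 / 0.486 = 38.8

38.8


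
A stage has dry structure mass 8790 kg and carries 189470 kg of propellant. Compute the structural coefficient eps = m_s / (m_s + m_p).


eps = 8790 / (8790 + 189470) = 0.0443

0.0443


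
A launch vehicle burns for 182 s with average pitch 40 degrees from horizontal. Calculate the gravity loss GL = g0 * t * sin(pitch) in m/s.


GL = 9.81 * 182 * sin(40 deg) = 1148 m/s

1148 m/s


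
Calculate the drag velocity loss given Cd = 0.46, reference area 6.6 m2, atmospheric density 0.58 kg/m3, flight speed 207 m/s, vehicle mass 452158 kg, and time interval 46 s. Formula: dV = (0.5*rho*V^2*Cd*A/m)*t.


D = 0.5 * 0.58 * 207^2 * 0.46 * 6.6 = 37725.97 N
a = 37725.97 / 452158 = 0.0834 m/s2
dV = 0.0834 * 46 = 3.8 m/s

3.8 m/s


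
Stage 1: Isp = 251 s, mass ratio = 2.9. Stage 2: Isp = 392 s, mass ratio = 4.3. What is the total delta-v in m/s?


dV1 = 251 * 9.81 * ln(2.9) = 2621.6 m/s
dV2 = 392 * 9.81 * ln(4.3) = 5609.1 m/s
Total dV = 2621.6 + 5609.1 = 8230.7 m/s ~ 8231 m/s

8231 m/s


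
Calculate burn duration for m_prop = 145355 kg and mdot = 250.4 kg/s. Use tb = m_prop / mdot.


tb = 145355 / 250.4 = 580.5 s

580.5 s


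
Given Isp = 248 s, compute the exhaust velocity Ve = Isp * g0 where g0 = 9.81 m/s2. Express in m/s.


Ve = Isp * g0 = 248 * 9.81 = 2432.9 m/s

2432.9 m/s


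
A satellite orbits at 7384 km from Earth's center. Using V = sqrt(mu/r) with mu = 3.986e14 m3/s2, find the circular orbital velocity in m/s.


V = sqrt(3.986e14 / 7384000) = 7347 m/s

7347 m/s


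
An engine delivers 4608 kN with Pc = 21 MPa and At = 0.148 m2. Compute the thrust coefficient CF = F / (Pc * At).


CF = 4608000 / (21e6 * 0.148) = 1.48

1.48


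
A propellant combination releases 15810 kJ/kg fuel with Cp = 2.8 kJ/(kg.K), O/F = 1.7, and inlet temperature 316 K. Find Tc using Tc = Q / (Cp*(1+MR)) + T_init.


Tc = 15810 / (2.8 * (1 + 1.7)) + 316 = 2407 K

2407 K


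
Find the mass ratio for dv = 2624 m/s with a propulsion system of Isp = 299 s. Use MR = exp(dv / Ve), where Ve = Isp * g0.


Ve = 299 * 9.81 = 2933.19 m/s
MR = exp(2624 / 2933.19) = 2.446

2.446


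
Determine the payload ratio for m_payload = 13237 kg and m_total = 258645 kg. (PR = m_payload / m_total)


PR = 13237 / 258645 = 0.0512

0.0512


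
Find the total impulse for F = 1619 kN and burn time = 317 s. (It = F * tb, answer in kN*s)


It = 1619 * 317 = 513223 kN*s

513223 kN*s


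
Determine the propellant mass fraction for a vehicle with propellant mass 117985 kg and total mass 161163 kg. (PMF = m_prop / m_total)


PMF = 117985 / 161163 = 0.732

0.732


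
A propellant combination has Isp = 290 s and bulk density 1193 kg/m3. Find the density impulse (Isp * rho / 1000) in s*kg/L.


rho*Isp = 290 * 1193 / 1000 = 346 s*kg/L

346 s*kg/L


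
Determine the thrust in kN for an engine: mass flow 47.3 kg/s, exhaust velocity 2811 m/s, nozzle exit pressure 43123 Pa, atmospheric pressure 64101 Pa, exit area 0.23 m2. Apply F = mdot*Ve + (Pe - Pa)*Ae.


F = 47.3 * 2811 + (43123 - 64101) * 0.23 = 128135.0 N = 128.1 kN

128.1 kN


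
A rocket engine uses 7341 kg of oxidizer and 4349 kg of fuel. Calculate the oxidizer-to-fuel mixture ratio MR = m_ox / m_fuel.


MR = 7341 / 4349 = 1.69

1.69


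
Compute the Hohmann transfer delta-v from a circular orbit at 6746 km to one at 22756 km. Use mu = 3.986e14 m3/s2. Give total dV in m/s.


V1 = sqrt(mu/r1) = 7686.8 m/s
dV1 = V1*(sqrt(2*r2/(r1+r2)) - 1) = 1860.55 m/s
V2 = sqrt(mu/r2) = 4185.24 m/s
dV2 = V2*(1 - sqrt(2*r1/(r1+r2))) = 1354.94 m/s
Total dV = 3215 m/s

3215 m/s


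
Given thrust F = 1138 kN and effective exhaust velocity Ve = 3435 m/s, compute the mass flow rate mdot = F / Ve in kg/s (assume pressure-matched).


mdot = F / Ve = 1138000 / 3435 = 331.3 kg/s

331.3 kg/s


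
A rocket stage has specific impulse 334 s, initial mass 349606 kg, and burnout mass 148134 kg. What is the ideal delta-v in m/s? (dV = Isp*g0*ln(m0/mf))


Ve = 334 * 9.81 = 3276.54 m/s
dV = 3276.54 * ln(349606/148134) = 2814 m/s

2814 m/s


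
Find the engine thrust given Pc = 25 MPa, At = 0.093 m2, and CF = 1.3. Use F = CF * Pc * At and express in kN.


F = 1.3 * 25e6 * 0.093 = 3.0225e+06 N = 3022.5 kN

3022.5 kN


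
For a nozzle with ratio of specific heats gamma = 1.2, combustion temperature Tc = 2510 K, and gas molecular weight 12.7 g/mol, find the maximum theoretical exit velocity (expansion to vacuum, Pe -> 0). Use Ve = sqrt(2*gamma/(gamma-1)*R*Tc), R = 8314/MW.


R = 8314 / 12.7 = 654.65 J/(kg.K)
Ve = sqrt(2 * 1.2 / (1.2 - 1) * 654.65 * 2510) = 4440 m/s

4440 m/s
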